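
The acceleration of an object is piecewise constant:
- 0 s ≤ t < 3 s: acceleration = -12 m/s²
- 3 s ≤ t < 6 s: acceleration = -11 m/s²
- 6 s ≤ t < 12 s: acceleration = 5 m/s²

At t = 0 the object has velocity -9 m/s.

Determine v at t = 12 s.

-48 m/s

Δv equals the area under the a-t graph; then v = v₀ + Δv.
0–3 s: -12 × 3 = -36 m/s
3–6 s: -11 × 3 = -33 m/s
6–12 s: 5 × 6 = 30 m/s
Δv = -39 m/s, so v(12) = -9 + (-39) = -48 m/s.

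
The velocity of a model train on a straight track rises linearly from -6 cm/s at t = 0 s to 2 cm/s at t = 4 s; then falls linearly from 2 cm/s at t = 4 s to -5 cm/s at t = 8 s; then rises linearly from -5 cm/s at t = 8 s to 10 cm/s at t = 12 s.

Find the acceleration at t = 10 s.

Acceleration is the slope of the v-t graph on 8–12 s: (10 − -5)/(12 − 8) = 3.75 cm/s².

3.75 cm/s²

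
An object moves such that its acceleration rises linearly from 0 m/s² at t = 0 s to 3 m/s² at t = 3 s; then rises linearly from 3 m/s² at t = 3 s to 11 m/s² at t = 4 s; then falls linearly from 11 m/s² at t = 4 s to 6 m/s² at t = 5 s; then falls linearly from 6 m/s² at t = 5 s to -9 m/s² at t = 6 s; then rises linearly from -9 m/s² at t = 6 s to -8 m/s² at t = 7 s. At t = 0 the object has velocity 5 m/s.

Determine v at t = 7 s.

Δv equals the area under the a-t graph; then v = v₀ + Δv.
0–3 s: ½(0 + 3)(3) = 4.5 m/s
3–4 s: ½(3 + 11)(1) = 7 m/s
4–5 s: ½(11 + 6)(1) = 8.5 m/s
5–6 s: ½(6 + -9)(1) = -1.5 m/s
6–7 s: ½(-9 + -8)(1) = -8.5 m/s
Δv = 10 m/s, so v(7) = 5 + (10) = 15 m/s.

15 m/s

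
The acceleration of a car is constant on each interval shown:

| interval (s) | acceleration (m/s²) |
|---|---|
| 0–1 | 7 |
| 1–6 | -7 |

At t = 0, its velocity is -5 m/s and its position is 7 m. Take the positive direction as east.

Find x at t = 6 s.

-72 m

On each constant-a segment, Δv = aΔt and Δx = v₀Δt + ½aΔt²; chain segment to segment.
0–1 s: v starts -5 m/s; Δx = -5·1 + ½·7·1² = -1.5 m; v ends 2 m/s.
1–6 s: v starts 2 m/s; Δx = 2·5 + ½·-7·5² = -77.5 m; v ends -33 m/s.
x(6) = 7 + Σ Δx = -72 m.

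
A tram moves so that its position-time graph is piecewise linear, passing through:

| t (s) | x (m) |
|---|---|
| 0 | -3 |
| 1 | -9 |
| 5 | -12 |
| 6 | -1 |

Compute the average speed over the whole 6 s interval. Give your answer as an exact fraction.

Average speed = (total path length)/(elapsed time); on a piecewise-linear x-t graph the path length is Σ|Δx|.
0–1 s: |Δx| = |-9 − -3| = 6 m
1–5 s: |Δx| = |-12 − -9| = 3 m
5–6 s: |Δx| = |-1 − -12| = 11 m
Total path = 20 m; average speed = 20/6 = 10/3 m/s.

10/3 m/s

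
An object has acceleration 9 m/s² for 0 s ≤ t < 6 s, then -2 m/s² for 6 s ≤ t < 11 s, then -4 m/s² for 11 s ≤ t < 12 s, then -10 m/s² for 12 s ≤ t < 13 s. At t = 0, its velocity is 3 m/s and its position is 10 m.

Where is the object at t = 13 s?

533 m

On each constant-a segment, Δv = aΔt and Δx = v₀Δt + ½aΔt²; chain segment to segment.
0–6 s: v starts 3 m/s; Δx = 3·6 + ½·9·6² = 180 m; v ends 57 m/s.
6–11 s: v starts 57 m/s; Δx = 57·5 + ½·-2·5² = 260 m; v ends 47 m/s.
11–12 s: v starts 47 m/s; Δx = 47·1 + ½·-4·1² = 45 m; v ends 43 m/s.
12–13 s: v starts 43 m/s; Δx = 43·1 + ½·-10·1² = 38 m; v ends 33 m/s.
x(13) = 10 + Σ Δx = 533 m.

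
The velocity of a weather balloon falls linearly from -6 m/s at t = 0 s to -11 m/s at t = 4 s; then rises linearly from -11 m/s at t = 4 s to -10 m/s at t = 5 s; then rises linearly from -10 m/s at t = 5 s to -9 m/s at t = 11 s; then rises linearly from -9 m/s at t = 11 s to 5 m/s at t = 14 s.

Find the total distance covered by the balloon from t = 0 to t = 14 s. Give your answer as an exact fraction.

Distance (not displacement) is the total path length: add the absolute areas under v-t.
0–4 s: |½(-6 + -11)(4)| = 34 m
4–5 s: |½(-11 + -10)(1)| = 10.5 m
5–11 s: |½(-10 + -9)(6)| = 57 m
11–14 s: v = 0 at t = 181/14 s; triangle areas 243/28 + 75/28 = 159/14 m
Total distance = 790/7 m

790/7 m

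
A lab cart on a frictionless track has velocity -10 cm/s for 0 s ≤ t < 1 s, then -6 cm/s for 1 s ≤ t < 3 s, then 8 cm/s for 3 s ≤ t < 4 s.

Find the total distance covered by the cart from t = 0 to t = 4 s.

Distance (not displacement) is the total path length: add the absolute areas under v-t.
0–1 s: |-10| × 1 = 10 cm
1–3 s: |-6| × 2 = 12 cm
3–4 s: |8| × 1 = 8 cm
Total distance = 30 cm

30 cm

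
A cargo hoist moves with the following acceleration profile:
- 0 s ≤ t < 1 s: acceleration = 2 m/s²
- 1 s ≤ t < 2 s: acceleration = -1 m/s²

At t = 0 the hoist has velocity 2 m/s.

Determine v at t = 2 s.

Δv equals the area under the a-t graph; then v = v₀ + Δv.
0–1 s: 2 × 1 = 2 m/s
1–2 s: -1 × 1 = -1 m/s
Δv = 1 m/s, so v(2) = 2 + (1) = 3 m/s.

3 m/s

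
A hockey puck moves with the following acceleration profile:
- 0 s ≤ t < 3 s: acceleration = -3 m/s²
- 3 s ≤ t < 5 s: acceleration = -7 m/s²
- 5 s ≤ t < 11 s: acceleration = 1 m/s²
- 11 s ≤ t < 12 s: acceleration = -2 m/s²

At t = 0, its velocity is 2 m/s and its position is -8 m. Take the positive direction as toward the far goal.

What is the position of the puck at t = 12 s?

On each constant-a segment, Δv = aΔt and Δx = v₀Δt + ½aΔt²; chain segment to segment.
0–3 s: v starts 2 m/s; Δx = 2·3 + ½·-3·3² = -7.5 m; v ends -7 m/s.
3–5 s: v starts -7 m/s; Δx = -7·2 + ½·-7·2² = -28 m; v ends -21 m/s.
5–11 s: v starts -21 m/s; Δx = -21·6 + ½·1·6² = -108 m; v ends -15 m/s.
11–12 s: v starts -15 m/s; Δx = -15·1 + ½·-2·1² = -16 m; v ends -17 m/s.
x(12) = -8 + Σ Δx = -167.5 m.

-167.5 m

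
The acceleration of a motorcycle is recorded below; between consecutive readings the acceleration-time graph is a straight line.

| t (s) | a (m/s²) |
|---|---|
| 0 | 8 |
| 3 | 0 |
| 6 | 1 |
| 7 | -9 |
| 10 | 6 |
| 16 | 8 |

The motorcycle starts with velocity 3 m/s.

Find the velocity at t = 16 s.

Δv equals the area under the a-t graph; then v = v₀ + Δv.
0–3 s: ½(8 + 0)(3) = 12 m/s
3–6 s: ½(0 + 1)(3) = 1.5 m/s
6–7 s: ½(1 + -9)(1) = -4 m/s
7–10 s: ½(-9 + 6)(3) = -4.5 m/s
10–16 s: ½(6 + 8)(6) = 42 m/s
Δv = 47 m/s, so v(16) = 3 + (47) = 50 m/s.

50 m/s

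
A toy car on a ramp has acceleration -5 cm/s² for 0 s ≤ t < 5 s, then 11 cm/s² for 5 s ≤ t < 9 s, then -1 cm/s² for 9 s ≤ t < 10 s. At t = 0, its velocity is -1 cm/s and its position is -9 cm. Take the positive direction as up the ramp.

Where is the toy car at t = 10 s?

On each constant-a segment, Δv = aΔt and Δx = v₀Δt + ½aΔt²; chain segment to segment.
0–5 s: v starts -1 cm/s; Δx = -1·5 + ½·-5·5² = -67.5 cm; v ends -26 cm/s.
5–9 s: v starts -26 cm/s; Δx = -26·4 + ½·11·4² = -16 cm; v ends 18 cm/s.
9–10 s: v starts 18 cm/s; Δx = 18·1 + ½·-1·1² = 17.5 cm; v ends 17 cm/s.
x(10) = -9 + Σ Δx = -75 cm.

-75 cm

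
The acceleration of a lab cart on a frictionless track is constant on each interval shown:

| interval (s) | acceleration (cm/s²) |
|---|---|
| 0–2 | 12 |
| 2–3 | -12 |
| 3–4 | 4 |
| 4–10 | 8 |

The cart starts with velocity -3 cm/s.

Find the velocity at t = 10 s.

61 cm/s

Δv equals the area under the a-t graph; then v = v₀ + Δv.
0–2 s: 12 × 2 = 24 cm/s
2–3 s: -12 × 1 = -12 cm/s
3–4 s: 4 × 1 = 4 cm/s
4–10 s: 8 × 6 = 48 cm/s
Δv = 64 cm/s, so v(10) = -3 + (64) = 61 cm/s.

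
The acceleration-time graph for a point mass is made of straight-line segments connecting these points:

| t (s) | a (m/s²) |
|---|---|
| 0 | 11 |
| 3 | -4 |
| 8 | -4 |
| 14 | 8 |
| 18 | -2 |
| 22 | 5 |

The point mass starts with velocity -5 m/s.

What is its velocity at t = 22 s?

Δv equals the area under the a-t graph; then v = v₀ + Δv.
0–3 s: ½(11 + -4)(3) = 10.5 m/s
3–8 s: -4 × 5 = -20 m/s
8–14 s: ½(-4 + 8)(6) = 12 m/s
14–18 s: ½(8 + -2)(4) = 12 m/s
18–22 s: ½(-2 + 5)(4) = 6 m/s
Δv = 20.5 m/s, so v(22) = -5 + (20.5) = 15.5 m/s.

15.5 m/s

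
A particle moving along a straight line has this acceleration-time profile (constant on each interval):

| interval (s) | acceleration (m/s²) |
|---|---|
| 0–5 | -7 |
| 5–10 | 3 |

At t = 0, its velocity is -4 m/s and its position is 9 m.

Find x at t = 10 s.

On each constant-a segment, Δv = aΔt and Δx = v₀Δt + ½aΔt²; chain segment to segment.
0–5 s: v starts -4 m/s; Δx = -4·5 + ½·-7·5² = -107.5 m; v ends -39 m/s.
5–10 s: v starts -39 m/s; Δx = -39·5 + ½·3·5² = -157.5 m; v ends -24 m/s.
x(10) = 9 + Σ Δx = -256 m.

-256 m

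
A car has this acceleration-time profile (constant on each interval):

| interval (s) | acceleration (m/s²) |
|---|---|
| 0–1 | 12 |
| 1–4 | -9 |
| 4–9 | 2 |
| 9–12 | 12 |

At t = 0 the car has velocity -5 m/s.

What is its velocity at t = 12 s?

26 m/s

Δv equals the area under the a-t graph; then v = v₀ + Δv.
0–1 s: 12 × 1 = 12 m/s
1–4 s: -9 × 3 = -27 m/s
4–9 s: 2 × 5 = 10 m/s
9–12 s: 12 × 3 = 36 m/s
Δv = 31 m/s, so v(12) = -5 + (31) = 26 m/s.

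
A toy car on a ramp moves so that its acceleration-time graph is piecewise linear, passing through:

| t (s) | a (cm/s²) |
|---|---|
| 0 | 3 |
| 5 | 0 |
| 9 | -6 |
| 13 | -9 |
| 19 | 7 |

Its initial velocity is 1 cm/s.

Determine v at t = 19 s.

-39.5 cm/s

Δv equals the area under the a-t graph; then v = v₀ + Δv.
0–5 s: ½(3 + 0)(5) = 7.5 cm/s
5–9 s: ½(0 + -6)(4) = -12 cm/s
9–13 s: ½(-6 + -9)(4) = -30 cm/s
13–19 s: ½(-9 + 7)(6) = -6 cm/s
Δv = -40.5 cm/s, so v(19) = 1 + (-40.5) = -39.5 cm/s.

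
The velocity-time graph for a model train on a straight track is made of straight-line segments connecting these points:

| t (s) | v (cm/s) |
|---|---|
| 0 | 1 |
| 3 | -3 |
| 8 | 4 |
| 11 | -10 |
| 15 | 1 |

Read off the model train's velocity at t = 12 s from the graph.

On 11–15 s the graph is linear from -10 to 1 cm/s: v(12) = -10 + (1 − -10)·(12 − 11)/(15 − 11) = -7.25 cm/s.

-7.25 cm/s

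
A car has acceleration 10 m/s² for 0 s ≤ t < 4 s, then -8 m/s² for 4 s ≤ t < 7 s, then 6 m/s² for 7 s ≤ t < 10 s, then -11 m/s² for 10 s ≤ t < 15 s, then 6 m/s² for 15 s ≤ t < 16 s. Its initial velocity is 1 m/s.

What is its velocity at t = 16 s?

-14 m/s

Δv equals the area under the a-t graph; then v = v₀ + Δv.
0–4 s: 10 × 4 = 40 m/s
4–7 s: -8 × 3 = -24 m/s
7–10 s: 6 × 3 = 18 m/s
10–15 s: -11 × 5 = -55 m/s
15–16 s: 6 × 1 = 6 m/s
Δv = -15 m/s, so v(16) = 1 + (-15) = -14 m/s.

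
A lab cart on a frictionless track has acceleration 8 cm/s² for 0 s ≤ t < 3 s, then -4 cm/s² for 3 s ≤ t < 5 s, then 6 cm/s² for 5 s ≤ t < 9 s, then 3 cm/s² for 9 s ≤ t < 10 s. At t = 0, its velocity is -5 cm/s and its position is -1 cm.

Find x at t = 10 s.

On each constant-a segment, Δv = aΔt and Δx = v₀Δt + ½aΔt²; chain segment to segment.
0–3 s: v starts -5 cm/s; Δx = -5·3 + ½·8·3² = 21 cm; v ends 19 cm/s.
3–5 s: v starts 19 cm/s; Δx = 19·2 + ½·-4·2² = 30 cm; v ends 11 cm/s.
5–9 s: v starts 11 cm/s; Δx = 11·4 + ½·6·4² = 92 cm; v ends 35 cm/s.
9–10 s: v starts 35 cm/s; Δx = 35·1 + ½·3·1² = 36.5 cm; v ends 38 cm/s.
x(10) = -1 + Σ Δx = 178.5 cm.

178.5 cm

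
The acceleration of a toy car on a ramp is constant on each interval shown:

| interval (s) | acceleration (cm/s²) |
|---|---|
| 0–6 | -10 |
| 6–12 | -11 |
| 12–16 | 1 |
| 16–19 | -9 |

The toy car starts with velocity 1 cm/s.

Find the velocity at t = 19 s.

-148 cm/s

Δv equals the area under the a-t graph; then v = v₀ + Δv.
0–6 s: -10 × 6 = -60 cm/s
6–12 s: -11 × 6 = -66 cm/s
12–16 s: 1 × 4 = 4 cm/s
16–19 s: -9 × 3 = -27 cm/s
Δv = -149 cm/s, so v(19) = 1 + (-149) = -148 cm/s.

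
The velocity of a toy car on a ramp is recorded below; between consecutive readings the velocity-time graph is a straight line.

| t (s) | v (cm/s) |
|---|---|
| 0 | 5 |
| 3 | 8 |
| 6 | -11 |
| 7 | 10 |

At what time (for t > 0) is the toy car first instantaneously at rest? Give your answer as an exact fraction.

v changes sign on 3–6 s (from 8 to -11); the graph is linear there, so v = 0 at t = 3 + (-8)·(6 − 3)/(-11 − 8) = 81/19 s.

t = 81/19 s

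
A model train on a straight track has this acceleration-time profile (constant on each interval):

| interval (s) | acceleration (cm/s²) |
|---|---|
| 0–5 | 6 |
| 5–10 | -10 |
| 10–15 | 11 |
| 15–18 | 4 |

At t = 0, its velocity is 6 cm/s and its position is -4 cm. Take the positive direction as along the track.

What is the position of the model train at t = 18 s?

On each constant-a segment, Δv = aΔt and Δx = v₀Δt + ½aΔt²; chain segment to segment.
0–5 s: v starts 6 cm/s; Δx = 6·5 + ½·6·5² = 105 cm; v ends 36 cm/s.
5–10 s: v starts 36 cm/s; Δx = 36·5 + ½·-10·5² = 55 cm; v ends -14 cm/s.
10–15 s: v starts -14 cm/s; Δx = -14·5 + ½·11·5² = 67.5 cm; v ends 41 cm/s.
15–18 s: v starts 41 cm/s; Δx = 41·3 + ½·4·3² = 141 cm; v ends 53 cm/s.
x(18) = -4 + Σ Δx = 364.5 cm.

364.5 cm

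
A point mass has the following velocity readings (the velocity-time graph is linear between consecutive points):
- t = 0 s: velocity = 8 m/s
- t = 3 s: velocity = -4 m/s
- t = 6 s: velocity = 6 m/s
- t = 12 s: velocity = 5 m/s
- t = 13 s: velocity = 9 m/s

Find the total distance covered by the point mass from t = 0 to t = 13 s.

Distance (not displacement) is the total path length: add the absolute areas under v-t.
0–3 s: v = 0 at t = 2 s; triangle areas 8 + 2 = 10 m
3–6 s: v = 0 at t = 4.2 s; triangle areas 2.4 + 5.4 = 7.8 m
6–12 s: |½(6 + 5)(6)| = 33 m
12–13 s: |½(5 + 9)(1)| = 7 m
Total distance = 57.8 m

57.8 m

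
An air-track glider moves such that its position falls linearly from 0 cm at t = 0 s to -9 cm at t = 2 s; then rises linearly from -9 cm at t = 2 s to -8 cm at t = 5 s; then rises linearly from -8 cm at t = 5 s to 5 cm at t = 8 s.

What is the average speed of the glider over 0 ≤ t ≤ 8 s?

Average speed = (total path length)/(elapsed time); on a piecewise-linear x-t graph the path length is Σ|Δx|.
0–2 s: |Δx| = |-9 − 0| = 9 cm
2–5 s: |Δx| = |-8 − -9| = 1 cm
5–8 s: |Δx| = |5 − -8| = 13 cm
Total path = 23 cm; average speed = 23/8 = 2.875 cm/s.

2.875 cm/s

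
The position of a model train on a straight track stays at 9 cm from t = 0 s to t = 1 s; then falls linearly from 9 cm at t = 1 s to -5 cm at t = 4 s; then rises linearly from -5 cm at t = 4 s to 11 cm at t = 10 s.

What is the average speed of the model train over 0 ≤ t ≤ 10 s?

3 cm/s

Average speed = (total path length)/(elapsed time); on a piecewise-linear x-t graph the path length is Σ|Δx|.
0–1 s: |Δx| = |9 − 9| = 0 cm
1–4 s: |Δx| = |-5 − 9| = 14 cm
4–10 s: |Δx| = |11 − -5| = 16 cm
Total path = 30 cm; average speed = 30/10 = 3 cm/s.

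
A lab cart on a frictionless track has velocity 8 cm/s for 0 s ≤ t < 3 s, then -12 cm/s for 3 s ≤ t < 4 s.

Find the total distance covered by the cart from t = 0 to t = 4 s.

36 cm

Total distance travelled is ∫|v| dt — sum the magnitudes of each area piece.
0–3 s: |8| × 3 = 24 cm
3–4 s: |-12| × 1 = 12 cm
Total distance = 36 cm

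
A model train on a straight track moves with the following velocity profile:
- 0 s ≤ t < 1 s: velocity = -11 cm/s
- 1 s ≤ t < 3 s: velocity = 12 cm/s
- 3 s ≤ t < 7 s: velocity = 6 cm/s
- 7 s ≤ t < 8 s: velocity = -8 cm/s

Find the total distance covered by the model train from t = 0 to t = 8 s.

67 cm

Distance (not displacement) is the total path length: add the absolute areas under v-t.
0–1 s: |-11| × 1 = 11 cm
1–3 s: |12| × 2 = 24 cm
3–7 s: |6| × 4 = 24 cm
7–8 s: |-8| × 1 = 8 cm
Total distance = 67 cm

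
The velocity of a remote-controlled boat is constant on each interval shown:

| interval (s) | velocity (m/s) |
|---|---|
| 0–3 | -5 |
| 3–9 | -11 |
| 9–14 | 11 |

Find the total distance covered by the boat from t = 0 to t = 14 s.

Distance (not displacement) is the total path length: add the absolute areas under v-t.
0–3 s: |-5| × 3 = 15 m
3–9 s: |-11| × 6 = 66 m
9–14 s: |11| × 5 = 55 m
Total distance = 136 m

136 m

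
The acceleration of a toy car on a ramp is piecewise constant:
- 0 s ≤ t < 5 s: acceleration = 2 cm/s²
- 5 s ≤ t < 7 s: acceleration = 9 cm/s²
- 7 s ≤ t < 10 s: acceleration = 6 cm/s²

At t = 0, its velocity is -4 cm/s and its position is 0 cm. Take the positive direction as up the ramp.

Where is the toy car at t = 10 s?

134 cm

On each constant-a segment, Δv = aΔt and Δx = v₀Δt + ½aΔt²; chain segment to segment.
0–5 s: v starts -4 cm/s; Δx = -4·5 + ½·2·5² = 5 cm; v ends 6 cm/s.
5–7 s: v starts 6 cm/s; Δx = 6·2 + ½·9·2² = 30 cm; v ends 24 cm/s.
7–10 s: v starts 24 cm/s; Δx = 24·3 + ½·6·3² = 99 cm; v ends 42 cm/s.
x(10) = 0 + Σ Δx = 134 cm.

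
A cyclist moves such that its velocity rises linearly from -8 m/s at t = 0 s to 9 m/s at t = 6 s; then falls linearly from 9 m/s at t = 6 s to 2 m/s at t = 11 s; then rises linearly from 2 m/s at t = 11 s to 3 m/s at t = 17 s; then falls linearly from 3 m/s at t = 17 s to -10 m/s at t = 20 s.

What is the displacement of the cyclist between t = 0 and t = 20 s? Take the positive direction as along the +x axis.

Net displacement equals the area under the velocity-time graph (areas below the axis count negative).
0–6 s: ½(-8 + 9)(6) = 3 m
6–11 s: ½(9 + 2)(5) = 27.5 m
11–17 s: ½(2 + 3)(6) = 15 m
17–20 s: ½(3 + -10)(3) = -10.5 m
Net displacement = 35 m

35 m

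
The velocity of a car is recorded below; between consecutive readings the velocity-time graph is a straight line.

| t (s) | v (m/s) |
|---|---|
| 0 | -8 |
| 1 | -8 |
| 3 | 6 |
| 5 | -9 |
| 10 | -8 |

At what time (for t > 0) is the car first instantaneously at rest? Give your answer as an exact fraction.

v changes sign on 1–3 s (from -8 to 6); the graph is linear there, so v = 0 at t = 1 + (8)·(3 − 1)/(6 − -8) = 15/7 s.

t = 15/7 s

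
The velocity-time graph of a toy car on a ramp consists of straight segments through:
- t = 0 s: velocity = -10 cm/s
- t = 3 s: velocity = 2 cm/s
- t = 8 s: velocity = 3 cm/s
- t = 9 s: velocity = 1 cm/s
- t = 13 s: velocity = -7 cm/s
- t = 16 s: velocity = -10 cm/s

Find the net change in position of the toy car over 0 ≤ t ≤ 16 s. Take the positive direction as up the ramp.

Net displacement equals the area under the velocity-time graph (areas below the axis count negative).
0–3 s: ½(-10 + 2)(3) = -12 cm
3–8 s: ½(2 + 3)(5) = 12.5 cm
8–9 s: ½(3 + 1)(1) = 2 cm
9–13 s: ½(1 + -7)(4) = -12 cm
13–16 s: ½(-7 + -10)(3) = -25.5 cm
Net displacement = -35 cm

-35 cm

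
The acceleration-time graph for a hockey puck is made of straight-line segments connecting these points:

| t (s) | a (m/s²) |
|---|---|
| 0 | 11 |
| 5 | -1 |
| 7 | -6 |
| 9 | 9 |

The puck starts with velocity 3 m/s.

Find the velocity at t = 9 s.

Δv equals the area under the a-t graph; then v = v₀ + Δv.
0–5 s: ½(11 + -1)(5) = 25 m/s
5–7 s: ½(-1 + -6)(2) = -7 m/s
7–9 s: ½(-6 + 9)(2) = 3 m/s
Δv = 21 m/s, so v(9) = 3 + (21) = 24 m/s.

24 m/s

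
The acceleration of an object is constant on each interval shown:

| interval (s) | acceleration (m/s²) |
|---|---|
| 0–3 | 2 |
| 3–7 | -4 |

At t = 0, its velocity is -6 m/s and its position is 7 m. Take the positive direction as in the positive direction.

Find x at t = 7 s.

On each constant-a segment, Δv = aΔt and Δx = v₀Δt + ½aΔt²; chain segment to segment.
0–3 s: v starts -6 m/s; Δx = -6·3 + ½·2·3² = -9 m; v ends 0 m/s.
3–7 s: v starts 0 m/s; Δx = 0·4 + ½·-4·4² = -32 m; v ends -16 m/s.
x(7) = 7 + Σ Δx = -34 m.

-34 m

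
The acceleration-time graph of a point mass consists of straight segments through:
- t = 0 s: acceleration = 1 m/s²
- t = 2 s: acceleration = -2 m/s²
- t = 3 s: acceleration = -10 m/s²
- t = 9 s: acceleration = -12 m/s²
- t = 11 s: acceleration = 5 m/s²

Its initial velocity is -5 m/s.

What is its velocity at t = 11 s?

-85 m/s

Δv equals the area under the a-t graph; then v = v₀ + Δv.
0–2 s: ½(1 + -2)(2) = -1 m/s
2–3 s: ½(-2 + -10)(1) = -6 m/s
3–9 s: ½(-10 + -12)(6) = -66 m/s
9–11 s: ½(-12 + 5)(2) = -7 m/s
Δv = -80 m/s, so v(11) = -5 + (-80) = -85 m/s.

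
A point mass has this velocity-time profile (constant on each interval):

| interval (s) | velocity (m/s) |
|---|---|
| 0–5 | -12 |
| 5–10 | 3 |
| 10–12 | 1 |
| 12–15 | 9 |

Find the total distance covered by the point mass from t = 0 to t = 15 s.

Distance (not displacement) is the total path length: add the absolute areas under v-t.
0–5 s: |-12| × 5 = 60 m
5–10 s: |3| × 5 = 15 m
10–12 s: |1| × 2 = 2 m
12–15 s: |9| × 3 = 27 m
Total distance = 104 m

104 m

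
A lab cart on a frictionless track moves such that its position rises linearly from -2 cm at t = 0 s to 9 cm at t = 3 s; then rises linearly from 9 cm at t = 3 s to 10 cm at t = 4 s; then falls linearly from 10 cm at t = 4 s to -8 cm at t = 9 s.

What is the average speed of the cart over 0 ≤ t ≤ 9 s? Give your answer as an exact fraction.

10/3 cm/s

Average speed = (total path length)/(elapsed time); on a piecewise-linear x-t graph the path length is Σ|Δx|.
0–3 s: |Δx| = |9 − -2| = 11 cm
3–4 s: |Δx| = |10 − 9| = 1 cm
4–9 s: |Δx| = |-8 − 10| = 18 cm
Total path = 30 cm; average speed = 30/9 = 10/3 cm/s.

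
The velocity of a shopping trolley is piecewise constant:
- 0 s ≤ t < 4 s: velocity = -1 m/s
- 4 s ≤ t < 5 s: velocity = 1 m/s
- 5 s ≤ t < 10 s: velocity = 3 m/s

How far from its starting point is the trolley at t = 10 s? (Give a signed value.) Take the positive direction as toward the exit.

12 m

Net displacement equals the area under the velocity-time graph (areas below the axis count negative).
0–4 s: -1 × 4 = -4 m
4–5 s: 1 × 1 = 1 m
5–10 s: 3 × 5 = 15 m
Net displacement = 12 m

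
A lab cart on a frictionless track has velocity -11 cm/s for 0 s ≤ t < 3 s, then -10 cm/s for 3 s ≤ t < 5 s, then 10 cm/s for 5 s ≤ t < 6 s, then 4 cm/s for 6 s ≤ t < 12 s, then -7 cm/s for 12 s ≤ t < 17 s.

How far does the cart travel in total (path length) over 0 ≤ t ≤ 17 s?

122 cm

Distance (not displacement) is the total path length: add the absolute areas under v-t.
0–3 s: |-11| × 3 = 33 cm
3–5 s: |-10| × 2 = 20 cm
5–6 s: |10| × 1 = 10 cm
6–12 s: |4| × 6 = 24 cm
12–17 s: |-7| × 5 = 35 cm
Total distance = 122 cm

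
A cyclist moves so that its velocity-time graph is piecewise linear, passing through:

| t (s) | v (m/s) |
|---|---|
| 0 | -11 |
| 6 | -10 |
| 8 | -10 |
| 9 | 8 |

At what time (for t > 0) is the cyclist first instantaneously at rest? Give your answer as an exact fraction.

v changes sign on 8–9 s (from -10 to 8); the graph is linear there, so v = 0 at t = 8 + (10)·(9 − 8)/(8 − -10) = 77/9 s.

t = 77/9 s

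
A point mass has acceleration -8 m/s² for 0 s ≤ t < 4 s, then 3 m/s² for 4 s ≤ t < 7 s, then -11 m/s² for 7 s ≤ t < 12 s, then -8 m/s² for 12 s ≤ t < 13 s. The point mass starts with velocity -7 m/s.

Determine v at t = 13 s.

Δv equals the area under the a-t graph; then v = v₀ + Δv.
0–4 s: -8 × 4 = -32 m/s
4–7 s: 3 × 3 = 9 m/s
7–12 s: -11 × 5 = -55 m/s
12–13 s: -8 × 1 = -8 m/s
Δv = -86 m/s, so v(13) = -7 + (-86) = -93 m/s.

-93 m/s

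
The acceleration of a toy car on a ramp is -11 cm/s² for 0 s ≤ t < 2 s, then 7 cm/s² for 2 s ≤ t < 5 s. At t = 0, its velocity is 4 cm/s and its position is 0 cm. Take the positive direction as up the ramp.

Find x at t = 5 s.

On each constant-a segment, Δv = aΔt and Δx = v₀Δt + ½aΔt²; chain segment to segment.
0–2 s: v starts 4 cm/s; Δx = 4·2 + ½·-11·2² = -14 cm; v ends -18 cm/s.
2–5 s: v starts -18 cm/s; Δx = -18·3 + ½·7·3² = -22.5 cm; v ends 3 cm/s.
x(5) = 0 + Σ Δx = -36.5 cm.

-36.5 cm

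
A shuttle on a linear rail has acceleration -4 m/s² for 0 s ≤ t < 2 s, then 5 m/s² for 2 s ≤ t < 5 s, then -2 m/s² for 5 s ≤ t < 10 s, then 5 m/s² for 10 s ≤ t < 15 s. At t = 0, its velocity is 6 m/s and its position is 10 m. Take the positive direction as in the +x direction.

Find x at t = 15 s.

148 m

On each constant-a segment, Δv = aΔt and Δx = v₀Δt + ½aΔt²; chain segment to segment.
0–2 s: v starts 6 m/s; Δx = 6·2 + ½·-4·2² = 4 m; v ends -2 m/s.
2–5 s: v starts -2 m/s; Δx = -2·3 + ½·5·3² = 16.5 m; v ends 13 m/s.
5–10 s: v starts 13 m/s; Δx = 13·5 + ½·-2·5² = 40 m; v ends 3 m/s.
10–15 s: v starts 3 m/s; Δx = 3·5 + ½·5·5² = 77.5 m; v ends 28 m/s.
x(15) = 10 + Σ Δx = 148 m.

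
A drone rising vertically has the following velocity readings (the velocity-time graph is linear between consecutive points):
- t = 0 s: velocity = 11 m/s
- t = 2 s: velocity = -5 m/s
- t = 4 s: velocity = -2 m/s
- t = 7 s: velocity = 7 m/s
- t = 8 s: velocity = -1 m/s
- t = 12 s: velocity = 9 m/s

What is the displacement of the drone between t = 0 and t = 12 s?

Net displacement equals the area under the velocity-time graph (areas below the axis count negative).
0–2 s: ½(11 + -5)(2) = 6 m
2–4 s: ½(-5 + -2)(2) = -7 m
4–7 s: ½(-2 + 7)(3) = 7.5 m
7–8 s: ½(7 + -1)(1) = 3 m
8–12 s: ½(-1 + 9)(4) = 16 m
Net displacement = 25.5 m

25.5 m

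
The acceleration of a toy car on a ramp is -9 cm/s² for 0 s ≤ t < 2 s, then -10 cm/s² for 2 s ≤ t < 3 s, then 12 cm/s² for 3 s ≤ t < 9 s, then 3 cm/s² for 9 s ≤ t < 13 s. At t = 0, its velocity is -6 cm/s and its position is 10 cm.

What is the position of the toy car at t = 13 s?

139 cm

On each constant-a segment, Δv = aΔt and Δx = v₀Δt + ½aΔt²; chain segment to segment.
0–2 s: v starts -6 cm/s; Δx = -6·2 + ½·-9·2² = -30 cm; v ends -24 cm/s.
2–3 s: v starts -24 cm/s; Δx = -24·1 + ½·-10·1² = -29 cm; v ends -34 cm/s.
3–9 s: v starts -34 cm/s; Δx = -34·6 + ½·12·6² = 12 cm; v ends 38 cm/s.
9–13 s: v starts 38 cm/s; Δx = 38·4 + ½·3·4² = 176 cm; v ends 50 cm/s.
x(13) = 10 + Σ Δx = 139 cm.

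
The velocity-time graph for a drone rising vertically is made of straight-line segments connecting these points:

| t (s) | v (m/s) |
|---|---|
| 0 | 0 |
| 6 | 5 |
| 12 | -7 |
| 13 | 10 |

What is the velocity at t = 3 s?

2.5 m/s

On 0–6 s the graph is linear from 0 to 5 m/s: v(3) = 0 + (5 − 0)·(3 − 0)/(6 − 0) = 2.5 m/s.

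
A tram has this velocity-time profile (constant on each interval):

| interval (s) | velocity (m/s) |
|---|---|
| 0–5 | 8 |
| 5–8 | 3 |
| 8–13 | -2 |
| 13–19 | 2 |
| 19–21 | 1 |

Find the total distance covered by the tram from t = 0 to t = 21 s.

73 m

Total distance travelled is ∫|v| dt — sum the magnitudes of each area piece.
0–5 s: |8| × 5 = 40 m
5–8 s: |3| × 3 = 9 m
8–13 s: |-2| × 5 = 10 m
13–19 s: |2| × 6 = 12 m
19–21 s: |1| × 2 = 2 m
Total distance = 73 m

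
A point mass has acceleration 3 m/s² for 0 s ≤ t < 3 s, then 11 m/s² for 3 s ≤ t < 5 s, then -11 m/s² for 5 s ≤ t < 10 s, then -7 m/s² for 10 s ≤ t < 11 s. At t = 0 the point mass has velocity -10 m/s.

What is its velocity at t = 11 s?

-41 m/s

Δv equals the area under the a-t graph; then v = v₀ + Δv.
0–3 s: 3 × 3 = 9 m/s
3–5 s: 11 × 2 = 22 m/s
5–10 s: -11 × 5 = -55 m/s
10–11 s: -7 × 1 = -7 m/s
Δv = -31 m/s, so v(11) = -10 + (-31) = -41 m/s.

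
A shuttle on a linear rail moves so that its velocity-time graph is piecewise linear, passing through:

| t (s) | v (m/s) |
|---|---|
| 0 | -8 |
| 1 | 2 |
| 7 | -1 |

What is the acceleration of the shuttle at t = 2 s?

-0.5 m/s²

Acceleration is the slope of the v-t graph on 1–7 s: (-1 − 2)/(7 − 1) = -0.5 m/s².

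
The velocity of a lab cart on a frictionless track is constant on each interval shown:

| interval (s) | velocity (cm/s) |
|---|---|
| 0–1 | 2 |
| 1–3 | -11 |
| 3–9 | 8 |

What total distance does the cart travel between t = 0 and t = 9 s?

Total distance travelled is ∫|v| dt — sum the magnitudes of each area piece.
0–1 s: |2| × 1 = 2 cm
1–3 s: |-11| × 2 = 22 cm
3–9 s: |8| × 6 = 48 cm
Total distance = 72 cm

72 cm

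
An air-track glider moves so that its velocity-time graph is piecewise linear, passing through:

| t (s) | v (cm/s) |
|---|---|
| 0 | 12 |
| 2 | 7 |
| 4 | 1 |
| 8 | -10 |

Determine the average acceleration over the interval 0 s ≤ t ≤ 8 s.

-2.75 cm/s²

Average acceleration = Δv/Δt = (-10 − 12)/(8 − 0) = -2.75 cm/s².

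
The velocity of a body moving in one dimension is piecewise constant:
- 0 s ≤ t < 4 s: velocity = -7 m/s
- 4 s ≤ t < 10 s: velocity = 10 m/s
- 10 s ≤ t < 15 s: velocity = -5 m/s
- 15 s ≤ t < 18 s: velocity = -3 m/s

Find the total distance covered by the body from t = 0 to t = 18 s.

122 m

Distance (not displacement) is the total path length: add the absolute areas under v-t.
0–4 s: |-7| × 4 = 28 m
4–10 s: |10| × 6 = 60 m
10–15 s: |-5| × 5 = 25 m
15–18 s: |-3| × 3 = 9 m
Total distance = 122 m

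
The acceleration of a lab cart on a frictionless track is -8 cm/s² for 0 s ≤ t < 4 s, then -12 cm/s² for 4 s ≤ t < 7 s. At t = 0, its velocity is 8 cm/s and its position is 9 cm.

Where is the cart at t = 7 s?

-149 cm

On each constant-a segment, Δv = aΔt and Δx = v₀Δt + ½aΔt²; chain segment to segment.
0–4 s: v starts 8 cm/s; Δx = 8·4 + ½·-8·4² = -32 cm; v ends -24 cm/s.
4–7 s: v starts -24 cm/s; Δx = -24·3 + ½·-12·3² = -126 cm; v ends -60 cm/s.
x(7) = 9 + Σ Δx = -149 cm.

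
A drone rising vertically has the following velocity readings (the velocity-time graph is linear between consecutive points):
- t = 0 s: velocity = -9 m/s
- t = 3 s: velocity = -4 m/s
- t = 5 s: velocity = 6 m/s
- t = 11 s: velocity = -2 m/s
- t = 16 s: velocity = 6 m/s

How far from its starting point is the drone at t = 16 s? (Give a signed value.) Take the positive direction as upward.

4.5 m

Net displacement equals the area under the velocity-time graph (areas below the axis count negative).
0–3 s: ½(-9 + -4)(3) = -19.5 m
3–5 s: ½(-4 + 6)(2) = 2 m
5–11 s: ½(6 + -2)(6) = 12 m
11–16 s: ½(-2 + 6)(5) = 10 m
Net displacement = 4.5 m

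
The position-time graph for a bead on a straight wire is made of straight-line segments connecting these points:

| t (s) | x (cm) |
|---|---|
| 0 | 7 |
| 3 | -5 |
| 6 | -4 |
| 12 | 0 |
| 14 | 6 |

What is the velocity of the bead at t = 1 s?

Velocity is the slope of the x-t graph on 0–3 s: (-5 − 7)/(3 − 0) = -4 cm/s.

-4 cm/s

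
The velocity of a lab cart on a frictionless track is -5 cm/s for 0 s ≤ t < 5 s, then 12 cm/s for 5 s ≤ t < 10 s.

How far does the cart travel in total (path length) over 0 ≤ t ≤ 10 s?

85 cm

Distance (not displacement) is the total path length: add the absolute areas under v-t.
0–5 s: |-5| × 5 = 25 cm
5–10 s: |12| × 5 = 60 cm
Total distance = 85 cm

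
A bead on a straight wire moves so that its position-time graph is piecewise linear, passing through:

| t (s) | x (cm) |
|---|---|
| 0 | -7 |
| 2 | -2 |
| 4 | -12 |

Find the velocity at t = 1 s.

Velocity is the slope of the x-t graph on 0–2 s: (-2 − -7)/(2 − 0) = 2.5 cm/s.

2.5 cm/s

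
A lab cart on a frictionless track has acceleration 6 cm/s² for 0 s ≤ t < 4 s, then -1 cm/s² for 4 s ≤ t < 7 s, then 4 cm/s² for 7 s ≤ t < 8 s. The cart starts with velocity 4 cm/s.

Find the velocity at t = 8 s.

29 cm/s

Δv equals the area under the a-t graph; then v = v₀ + Δv.
0–4 s: 6 × 4 = 24 cm/s
4–7 s: -1 × 3 = -3 cm/s
7–8 s: 4 × 1 = 4 cm/s
Δv = 25 cm/s, so v(8) = 4 + (25) = 29 cm/s.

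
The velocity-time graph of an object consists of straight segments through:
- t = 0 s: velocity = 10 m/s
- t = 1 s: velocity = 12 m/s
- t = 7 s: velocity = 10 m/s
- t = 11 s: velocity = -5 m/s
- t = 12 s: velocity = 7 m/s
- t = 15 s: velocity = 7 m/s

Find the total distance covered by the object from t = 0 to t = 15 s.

Distance (not displacement) is the total path length: add the absolute areas under v-t.
0–1 s: |½(10 + 12)(1)| = 11 m
1–7 s: |½(12 + 10)(6)| = 66 m
7–11 s: v = 0 at t = 29/3 s; triangle areas 40/3 + 10/3 = 50/3 m
11–12 s: v = 0 at t = 137/12 s; triangle areas 25/24 + 49/24 = 37/12 m
12–15 s: |7| × 3 = 21 m
Total distance = 117.75 m

117.75 m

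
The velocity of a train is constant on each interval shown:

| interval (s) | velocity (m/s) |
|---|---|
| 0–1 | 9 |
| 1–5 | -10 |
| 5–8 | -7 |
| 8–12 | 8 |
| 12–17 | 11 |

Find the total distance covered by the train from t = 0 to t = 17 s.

Total distance travelled is ∫|v| dt — sum the magnitudes of each area piece.
0–1 s: |9| × 1 = 9 m
1–5 s: |-10| × 4 = 40 m
5–8 s: |-7| × 3 = 21 m
8–12 s: |8| × 4 = 32 m
12–17 s: |11| × 5 = 55 m
Total distance = 157 m

157 m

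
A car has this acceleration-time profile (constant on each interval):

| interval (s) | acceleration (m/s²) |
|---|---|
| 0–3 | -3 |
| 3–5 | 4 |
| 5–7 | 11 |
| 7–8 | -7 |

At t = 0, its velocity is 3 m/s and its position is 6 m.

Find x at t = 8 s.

44 m

On each constant-a segment, Δv = aΔt and Δx = v₀Δt + ½aΔt²; chain segment to segment.
0–3 s: v starts 3 m/s; Δx = 3·3 + ½·-3·3² = -4.5 m; v ends -6 m/s.
3–5 s: v starts -6 m/s; Δx = -6·2 + ½·4·2² = -4 m; v ends 2 m/s.
5–7 s: v starts 2 m/s; Δx = 2·2 + ½·11·2² = 26 m; v ends 24 m/s.
7–8 s: v starts 24 m/s; Δx = 24·1 + ½·-7·1² = 20.5 m; v ends 17 m/s.
x(8) = 6 + Σ Δx = 44 m.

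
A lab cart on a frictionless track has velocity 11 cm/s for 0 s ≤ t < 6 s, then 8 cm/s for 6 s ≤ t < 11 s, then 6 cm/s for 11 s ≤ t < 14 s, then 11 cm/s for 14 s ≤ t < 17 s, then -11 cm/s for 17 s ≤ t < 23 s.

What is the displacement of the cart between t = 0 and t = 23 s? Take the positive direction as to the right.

Net displacement equals the area under the velocity-time graph (areas below the axis count negative).
0–6 s: 11 × 6 = 66 cm
6–11 s: 8 × 5 = 40 cm
11–14 s: 6 × 3 = 18 cm
14–17 s: 11 × 3 = 33 cm
17–23 s: -11 × 6 = -66 cm
Net displacement = 91 cm

91 cm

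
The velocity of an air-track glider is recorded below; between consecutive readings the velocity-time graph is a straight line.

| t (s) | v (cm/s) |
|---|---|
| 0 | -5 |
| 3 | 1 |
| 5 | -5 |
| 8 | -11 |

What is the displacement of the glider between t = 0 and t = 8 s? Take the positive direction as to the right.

-34 cm

Displacement is the signed area under the v-t curve.
0–3 s: ½(-5 + 1)(3) = -6 cm
3–5 s: ½(1 + -5)(2) = -4 cm
5–8 s: ½(-5 + -11)(3) = -24 cm
Net displacement = -34 cm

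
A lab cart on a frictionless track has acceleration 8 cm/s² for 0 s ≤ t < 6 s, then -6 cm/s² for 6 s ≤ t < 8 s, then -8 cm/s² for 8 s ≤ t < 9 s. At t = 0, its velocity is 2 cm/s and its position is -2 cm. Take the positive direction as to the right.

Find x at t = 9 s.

276 cm

On each constant-a segment, Δv = aΔt and Δx = v₀Δt + ½aΔt²; chain segment to segment.
0–6 s: v starts 2 cm/s; Δx = 2·6 + ½·8·6² = 156 cm; v ends 50 cm/s.
6–8 s: v starts 50 cm/s; Δx = 50·2 + ½·-6·2² = 88 cm; v ends 38 cm/s.
8–9 s: v starts 38 cm/s; Δx = 38·1 + ½·-8·1² = 34 cm; v ends 30 cm/s.
x(9) = -2 + Σ Δx = 276 cm.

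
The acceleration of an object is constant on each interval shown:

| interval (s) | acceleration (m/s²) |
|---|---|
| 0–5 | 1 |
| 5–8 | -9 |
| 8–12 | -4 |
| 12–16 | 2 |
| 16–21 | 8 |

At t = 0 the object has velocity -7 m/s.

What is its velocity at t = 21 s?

Δv equals the area under the a-t graph; then v = v₀ + Δv.
0–5 s: 1 × 5 = 5 m/s
5–8 s: -9 × 3 = -27 m/s
8–12 s: -4 × 4 = -16 m/s
12–16 s: 2 × 4 = 8 m/s
16–21 s: 8 × 5 = 40 m/s
Δv = 10 m/s, so v(21) = -7 + (10) = 3 m/s.

3 m/s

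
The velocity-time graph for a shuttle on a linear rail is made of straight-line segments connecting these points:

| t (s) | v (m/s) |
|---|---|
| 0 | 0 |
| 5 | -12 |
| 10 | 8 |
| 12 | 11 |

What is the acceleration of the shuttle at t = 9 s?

4 m/s²

Acceleration is the slope of the v-t graph on 5–10 s: (8 − -12)/(10 − 5) = 4 m/s².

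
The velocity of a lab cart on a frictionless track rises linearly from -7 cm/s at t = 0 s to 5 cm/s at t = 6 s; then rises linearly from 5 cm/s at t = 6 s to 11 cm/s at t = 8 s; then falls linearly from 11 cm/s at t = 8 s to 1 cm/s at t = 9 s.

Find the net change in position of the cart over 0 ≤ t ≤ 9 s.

Displacement is the signed area under the v-t curve.
0–6 s: ½(-7 + 5)(6) = -6 cm
6–8 s: ½(5 + 11)(2) = 16 cm
8–9 s: ½(11 + 1)(1) = 6 cm
Net displacement = 16 cm

16 cm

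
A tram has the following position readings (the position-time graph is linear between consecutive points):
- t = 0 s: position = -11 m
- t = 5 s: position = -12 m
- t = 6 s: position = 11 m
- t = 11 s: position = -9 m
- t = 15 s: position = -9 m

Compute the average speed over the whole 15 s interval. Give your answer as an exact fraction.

Average speed = (total path length)/(elapsed time); on a piecewise-linear x-t graph the path length is Σ|Δx|.
0–5 s: |Δx| = |-12 − -11| = 1 m
5–6 s: |Δx| = |11 − -12| = 23 m
6–11 s: |Δx| = |-9 − 11| = 20 m
11–15 s: |Δx| = |-9 − -9| = 0 m
Total path = 44 m; average speed = 44/15 = 44/15 m/s.

44/15 m/s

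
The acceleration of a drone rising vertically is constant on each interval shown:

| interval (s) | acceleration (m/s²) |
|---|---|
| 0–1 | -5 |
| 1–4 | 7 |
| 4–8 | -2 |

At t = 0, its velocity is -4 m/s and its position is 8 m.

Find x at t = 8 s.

38 m

On each constant-a segment, Δv = aΔt and Δx = v₀Δt + ½aΔt²; chain segment to segment.
0–1 s: v starts -4 m/s; Δx = -4·1 + ½·-5·1² = -6.5 m; v ends -9 m/s.
1–4 s: v starts -9 m/s; Δx = -9·3 + ½·7·3² = 4.5 m; v ends 12 m/s.
4–8 s: v starts 12 m/s; Δx = 12·4 + ½·-2·4² = 32 m; v ends 4 m/s.
x(8) = 8 + Σ Δx = 38 m.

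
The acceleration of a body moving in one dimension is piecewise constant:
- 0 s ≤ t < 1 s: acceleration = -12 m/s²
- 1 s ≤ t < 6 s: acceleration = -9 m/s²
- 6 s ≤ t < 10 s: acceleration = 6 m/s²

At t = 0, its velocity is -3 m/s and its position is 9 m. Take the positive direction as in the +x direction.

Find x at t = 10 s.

-379.5 m

On each constant-a segment, Δv = aΔt and Δx = v₀Δt + ½aΔt²; chain segment to segment.
0–1 s: v starts -3 m/s; Δx = -3·1 + ½·-12·1² = -9 m; v ends -15 m/s.
1–6 s: v starts -15 m/s; Δx = -15·5 + ½·-9·5² = -187.5 m; v ends -60 m/s.
6–10 s: v starts -60 m/s; Δx = -60·4 + ½·6·4² = -192 m; v ends -36 m/s.
x(10) = 9 + Σ Δx = -379.5 m.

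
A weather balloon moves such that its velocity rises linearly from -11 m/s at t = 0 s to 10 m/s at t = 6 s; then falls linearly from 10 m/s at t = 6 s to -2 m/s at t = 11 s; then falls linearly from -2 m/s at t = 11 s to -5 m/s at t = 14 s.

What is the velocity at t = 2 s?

On 0–6 s the graph is linear from -11 to 10 m/s: v(2) = -11 + (10 − -11)·(2 − 0)/(6 − 0) = -4 m/s.

-4 m/s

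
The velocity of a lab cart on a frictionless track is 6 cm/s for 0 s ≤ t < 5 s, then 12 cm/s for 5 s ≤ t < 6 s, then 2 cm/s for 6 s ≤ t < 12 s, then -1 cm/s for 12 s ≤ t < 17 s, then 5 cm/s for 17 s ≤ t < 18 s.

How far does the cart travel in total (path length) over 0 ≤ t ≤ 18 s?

Distance (not displacement) is the total path length: add the absolute areas under v-t.
0–5 s: |6| × 5 = 30 cm
5–6 s: |12| × 1 = 12 cm
6–12 s: |2| × 6 = 12 cm
12–17 s: |-1| × 5 = 5 cm
17–18 s: |5| × 1 = 5 cm
Total distance = 64 cm

64 cm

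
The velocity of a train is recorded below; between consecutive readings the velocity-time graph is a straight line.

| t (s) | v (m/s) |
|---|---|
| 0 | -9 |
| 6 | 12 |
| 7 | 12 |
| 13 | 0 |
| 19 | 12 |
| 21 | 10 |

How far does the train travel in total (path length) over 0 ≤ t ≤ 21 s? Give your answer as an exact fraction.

Total distance travelled is ∫|v| dt — sum the magnitudes of each area piece.
0–6 s: v = 0 at t = 18/7 s; triangle areas 81/7 + 144/7 = 225/7 m
6–7 s: |12| × 1 = 12 m
7–13 s: |½(12 + 0)(6)| = 36 m
13–19 s: |½(0 + 12)(6)| = 36 m
19–21 s: |½(12 + 10)(2)| = 22 m
Total distance = 967/7 m

967/7 m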